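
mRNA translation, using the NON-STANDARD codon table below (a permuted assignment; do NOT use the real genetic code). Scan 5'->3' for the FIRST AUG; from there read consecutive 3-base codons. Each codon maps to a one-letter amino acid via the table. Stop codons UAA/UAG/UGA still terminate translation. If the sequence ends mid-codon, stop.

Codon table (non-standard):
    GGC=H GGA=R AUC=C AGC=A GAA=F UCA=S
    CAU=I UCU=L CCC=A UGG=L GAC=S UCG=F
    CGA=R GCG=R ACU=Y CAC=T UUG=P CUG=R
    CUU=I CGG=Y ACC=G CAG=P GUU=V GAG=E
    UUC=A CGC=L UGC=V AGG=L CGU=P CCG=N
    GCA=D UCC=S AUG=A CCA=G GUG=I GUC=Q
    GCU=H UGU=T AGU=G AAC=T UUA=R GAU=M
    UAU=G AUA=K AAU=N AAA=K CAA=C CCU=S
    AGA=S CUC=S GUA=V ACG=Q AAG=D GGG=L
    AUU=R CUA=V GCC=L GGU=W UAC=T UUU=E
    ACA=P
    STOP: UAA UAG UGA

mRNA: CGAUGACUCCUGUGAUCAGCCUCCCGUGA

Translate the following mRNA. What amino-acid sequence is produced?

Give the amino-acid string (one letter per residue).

Answer: AYSICASN

Derivation:
start AUG at pos 2
pos 2: AUG -> A; peptide=A
pos 5: ACU -> Y; peptide=AY
pos 8: CCU -> S; peptide=AYS
pos 11: GUG -> I; peptide=AYSI
pos 14: AUC -> C; peptide=AYSIC
pos 17: AGC -> A; peptide=AYSICA
pos 20: CUC -> S; peptide=AYSICAS
pos 23: CCG -> N; peptide=AYSICASN
pos 26: UGA -> STOP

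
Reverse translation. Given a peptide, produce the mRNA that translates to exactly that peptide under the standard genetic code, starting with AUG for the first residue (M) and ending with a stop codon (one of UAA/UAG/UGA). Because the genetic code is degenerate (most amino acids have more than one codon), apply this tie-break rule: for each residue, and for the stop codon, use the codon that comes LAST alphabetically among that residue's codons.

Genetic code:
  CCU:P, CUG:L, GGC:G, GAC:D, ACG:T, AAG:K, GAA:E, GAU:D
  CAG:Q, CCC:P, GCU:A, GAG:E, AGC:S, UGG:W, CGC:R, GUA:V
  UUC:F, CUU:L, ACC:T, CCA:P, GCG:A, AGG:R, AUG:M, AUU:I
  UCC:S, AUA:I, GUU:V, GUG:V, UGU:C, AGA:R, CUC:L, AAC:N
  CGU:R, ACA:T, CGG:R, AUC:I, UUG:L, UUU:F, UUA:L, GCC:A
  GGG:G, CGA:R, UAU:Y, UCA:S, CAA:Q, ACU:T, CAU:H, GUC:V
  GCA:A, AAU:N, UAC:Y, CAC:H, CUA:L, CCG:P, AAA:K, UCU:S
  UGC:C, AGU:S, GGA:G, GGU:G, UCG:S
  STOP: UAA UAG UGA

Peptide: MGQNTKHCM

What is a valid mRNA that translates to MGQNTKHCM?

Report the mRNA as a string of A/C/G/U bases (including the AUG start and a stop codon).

Answer: mRNA: AUGGGUCAGAAUACUAAGCAUUGUAUGUGA

Derivation:
residue 1: M -> AUG (start codon)
residue 2: G codons sorted = GGA,GGC,GGG,GGU -> pick last = GGU
residue 3: Q codons sorted = CAA,CAG -> pick last = CAG
residue 4: N codons sorted = AAC,AAU -> pick last = AAU
residue 5: T codons sorted = ACA,ACC,ACG,ACU -> pick last = ACU
residue 6: K codons sorted = AAA,AAG -> pick last = AAG
residue 7: H codons sorted = CAC,CAU -> pick last = CAU
residue 8: C codons sorted = UGC,UGU -> pick last = UGU
residue 9: M -> AUG (only codon)
terminator: stop codons sorted = UAA,UAG,UGA -> pick last = UGA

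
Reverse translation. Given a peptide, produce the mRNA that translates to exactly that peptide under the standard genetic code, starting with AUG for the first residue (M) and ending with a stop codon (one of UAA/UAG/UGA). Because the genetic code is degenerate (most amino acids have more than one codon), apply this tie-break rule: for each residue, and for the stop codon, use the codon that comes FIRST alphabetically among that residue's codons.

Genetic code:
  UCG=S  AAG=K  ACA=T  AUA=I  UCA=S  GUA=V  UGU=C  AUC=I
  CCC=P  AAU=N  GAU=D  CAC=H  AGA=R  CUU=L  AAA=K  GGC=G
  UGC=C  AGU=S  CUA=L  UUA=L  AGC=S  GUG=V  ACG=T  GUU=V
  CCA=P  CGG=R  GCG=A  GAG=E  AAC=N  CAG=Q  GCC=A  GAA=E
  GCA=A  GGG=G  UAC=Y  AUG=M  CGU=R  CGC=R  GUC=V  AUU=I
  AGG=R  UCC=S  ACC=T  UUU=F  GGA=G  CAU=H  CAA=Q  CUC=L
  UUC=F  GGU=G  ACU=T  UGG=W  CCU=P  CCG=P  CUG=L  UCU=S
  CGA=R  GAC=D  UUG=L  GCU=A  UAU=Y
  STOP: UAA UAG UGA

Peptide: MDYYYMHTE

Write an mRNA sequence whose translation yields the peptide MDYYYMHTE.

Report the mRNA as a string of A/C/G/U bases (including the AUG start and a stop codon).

Answer: mRNA: AUGGACUACUACUACAUGCACACAGAAUAA

Derivation:
residue 1: M -> AUG (start codon)
residue 2: D codons sorted = GAC,GAU -> pick first = GAC
residue 3: Y codons sorted = UAC,UAU -> pick first = UAC
residue 4: Y codons sorted = UAC,UAU -> pick first = UAC
residue 5: Y codons sorted = UAC,UAU -> pick first = UAC
residue 6: M -> AUG (only codon)
residue 7: H codons sorted = CAC,CAU -> pick first = CAC
residue 8: T codons sorted = ACA,ACC,ACG,ACU -> pick first = ACA
residue 9: E codons sorted = GAA,GAG -> pick first = GAA
terminator: stop codons sorted = UAA,UAG,UGA -> pick first = UAA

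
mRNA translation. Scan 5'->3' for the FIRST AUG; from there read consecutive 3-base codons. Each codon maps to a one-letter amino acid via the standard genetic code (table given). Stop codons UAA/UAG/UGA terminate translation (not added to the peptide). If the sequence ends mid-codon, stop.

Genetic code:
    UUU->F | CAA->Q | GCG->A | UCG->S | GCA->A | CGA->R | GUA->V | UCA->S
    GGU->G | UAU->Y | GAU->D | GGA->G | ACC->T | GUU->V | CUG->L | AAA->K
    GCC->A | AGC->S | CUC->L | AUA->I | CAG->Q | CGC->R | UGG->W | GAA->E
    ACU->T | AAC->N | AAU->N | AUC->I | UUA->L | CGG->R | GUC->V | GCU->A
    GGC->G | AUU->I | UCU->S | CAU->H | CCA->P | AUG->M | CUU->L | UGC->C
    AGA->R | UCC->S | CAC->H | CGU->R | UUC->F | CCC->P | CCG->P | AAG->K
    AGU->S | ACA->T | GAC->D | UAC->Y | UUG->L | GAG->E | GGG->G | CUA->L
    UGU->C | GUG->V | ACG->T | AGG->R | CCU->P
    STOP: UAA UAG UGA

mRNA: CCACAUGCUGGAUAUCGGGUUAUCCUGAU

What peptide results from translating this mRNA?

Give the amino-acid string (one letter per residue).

Answer: MLDIGLS

Derivation:
start AUG at pos 4
pos 4: AUG -> M; peptide=M
pos 7: CUG -> L; peptide=ML
pos 10: GAU -> D; peptide=MLD
pos 13: AUC -> I; peptide=MLDI
pos 16: GGG -> G; peptide=MLDIG
pos 19: UUA -> L; peptide=MLDIGL
pos 22: UCC -> S; peptide=MLDIGLS
pos 25: UGA -> STOP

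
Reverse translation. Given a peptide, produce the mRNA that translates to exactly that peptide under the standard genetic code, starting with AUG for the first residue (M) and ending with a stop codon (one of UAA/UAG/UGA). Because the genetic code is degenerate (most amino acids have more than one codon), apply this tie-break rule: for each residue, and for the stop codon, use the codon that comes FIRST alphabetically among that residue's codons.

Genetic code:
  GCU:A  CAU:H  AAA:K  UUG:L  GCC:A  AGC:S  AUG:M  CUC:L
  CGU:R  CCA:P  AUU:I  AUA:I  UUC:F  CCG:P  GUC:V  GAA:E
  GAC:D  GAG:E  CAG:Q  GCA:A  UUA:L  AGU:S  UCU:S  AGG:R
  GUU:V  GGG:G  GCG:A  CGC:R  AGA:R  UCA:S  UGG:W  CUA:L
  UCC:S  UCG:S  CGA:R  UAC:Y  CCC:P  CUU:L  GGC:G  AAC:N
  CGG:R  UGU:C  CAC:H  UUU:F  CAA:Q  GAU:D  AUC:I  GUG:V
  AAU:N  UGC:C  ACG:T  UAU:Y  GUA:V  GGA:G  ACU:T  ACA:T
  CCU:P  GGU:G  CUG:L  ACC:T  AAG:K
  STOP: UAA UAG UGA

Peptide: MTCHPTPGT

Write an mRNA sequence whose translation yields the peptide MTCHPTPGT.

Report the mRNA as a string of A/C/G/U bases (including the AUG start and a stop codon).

Answer: mRNA: AUGACAUGCCACCCAACACCAGGAACAUAA

Derivation:
residue 1: M -> AUG (start codon)
residue 2: T codons sorted = ACA,ACC,ACG,ACU -> pick first = ACA
residue 3: C codons sorted = UGC,UGU -> pick first = UGC
residue 4: H codons sorted = CAC,CAU -> pick first = CAC
residue 5: P codons sorted = CCA,CCC,CCG,CCU -> pick first = CCA
residue 6: T codons sorted = ACA,ACC,ACG,ACU -> pick first = ACA
residue 7: P codons sorted = CCA,CCC,CCG,CCU -> pick first = CCA
residue 8: G codons sorted = GGA,GGC,GGG,GGU -> pick first = GGA
residue 9: T codons sorted = ACA,ACC,ACG,ACU -> pick first = ACA
terminator: stop codons sorted = UAA,UAG,UGA -> pick first = UAA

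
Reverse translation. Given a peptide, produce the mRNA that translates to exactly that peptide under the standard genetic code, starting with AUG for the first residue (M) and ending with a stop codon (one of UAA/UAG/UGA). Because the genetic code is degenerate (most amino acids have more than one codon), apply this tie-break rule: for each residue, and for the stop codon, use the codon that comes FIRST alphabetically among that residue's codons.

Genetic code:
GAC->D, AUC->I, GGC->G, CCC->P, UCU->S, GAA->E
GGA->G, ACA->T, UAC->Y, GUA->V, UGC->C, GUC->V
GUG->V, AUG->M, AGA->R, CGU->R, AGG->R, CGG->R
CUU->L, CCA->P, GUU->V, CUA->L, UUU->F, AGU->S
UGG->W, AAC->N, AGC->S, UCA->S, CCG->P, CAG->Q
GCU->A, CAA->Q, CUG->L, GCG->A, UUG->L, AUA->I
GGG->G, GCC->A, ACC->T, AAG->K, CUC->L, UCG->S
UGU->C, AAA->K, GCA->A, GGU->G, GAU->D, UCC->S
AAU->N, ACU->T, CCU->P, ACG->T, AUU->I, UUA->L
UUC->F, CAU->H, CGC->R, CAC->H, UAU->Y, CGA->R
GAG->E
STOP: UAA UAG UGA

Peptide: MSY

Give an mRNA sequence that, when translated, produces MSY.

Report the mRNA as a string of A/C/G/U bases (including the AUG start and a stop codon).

residue 1: M -> AUG (start codon)
residue 2: S codons sorted = AGC,AGU,UCA,UCC,UCG,UCU -> pick first = AGC
residue 3: Y codons sorted = UAC,UAU -> pick first = UAC
terminator: stop codons sorted = UAA,UAG,UGA -> pick first = UAA

Answer: mRNA: AUGAGCUACUAA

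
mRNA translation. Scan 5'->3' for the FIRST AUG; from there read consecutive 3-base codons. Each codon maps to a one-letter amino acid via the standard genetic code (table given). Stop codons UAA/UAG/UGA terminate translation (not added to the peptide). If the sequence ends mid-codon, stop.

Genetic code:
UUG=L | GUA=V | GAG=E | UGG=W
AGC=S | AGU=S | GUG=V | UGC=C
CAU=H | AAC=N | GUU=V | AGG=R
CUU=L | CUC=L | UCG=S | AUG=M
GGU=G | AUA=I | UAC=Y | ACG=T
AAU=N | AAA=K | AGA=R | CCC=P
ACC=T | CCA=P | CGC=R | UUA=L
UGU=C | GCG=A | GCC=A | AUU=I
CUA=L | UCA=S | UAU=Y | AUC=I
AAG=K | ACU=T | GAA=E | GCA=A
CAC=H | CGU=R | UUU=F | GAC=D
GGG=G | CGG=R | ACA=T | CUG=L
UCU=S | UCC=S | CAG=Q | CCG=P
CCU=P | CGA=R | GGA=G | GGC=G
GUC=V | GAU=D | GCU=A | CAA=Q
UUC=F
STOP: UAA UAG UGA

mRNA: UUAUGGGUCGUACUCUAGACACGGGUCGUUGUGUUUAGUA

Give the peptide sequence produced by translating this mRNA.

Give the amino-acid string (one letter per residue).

start AUG at pos 2
pos 2: AUG -> M; peptide=M
pos 5: GGU -> G; peptide=MG
pos 8: CGU -> R; peptide=MGR
pos 11: ACU -> T; peptide=MGRT
pos 14: CUA -> L; peptide=MGRTL
pos 17: GAC -> D; peptide=MGRTLD
pos 20: ACG -> T; peptide=MGRTLDT
pos 23: GGU -> G; peptide=MGRTLDTG
pos 26: CGU -> R; peptide=MGRTLDTGR
pos 29: UGU -> C; peptide=MGRTLDTGRC
pos 32: GUU -> V; peptide=MGRTLDTGRCV
pos 35: UAG -> STOP

Answer: MGRTLDTGRCV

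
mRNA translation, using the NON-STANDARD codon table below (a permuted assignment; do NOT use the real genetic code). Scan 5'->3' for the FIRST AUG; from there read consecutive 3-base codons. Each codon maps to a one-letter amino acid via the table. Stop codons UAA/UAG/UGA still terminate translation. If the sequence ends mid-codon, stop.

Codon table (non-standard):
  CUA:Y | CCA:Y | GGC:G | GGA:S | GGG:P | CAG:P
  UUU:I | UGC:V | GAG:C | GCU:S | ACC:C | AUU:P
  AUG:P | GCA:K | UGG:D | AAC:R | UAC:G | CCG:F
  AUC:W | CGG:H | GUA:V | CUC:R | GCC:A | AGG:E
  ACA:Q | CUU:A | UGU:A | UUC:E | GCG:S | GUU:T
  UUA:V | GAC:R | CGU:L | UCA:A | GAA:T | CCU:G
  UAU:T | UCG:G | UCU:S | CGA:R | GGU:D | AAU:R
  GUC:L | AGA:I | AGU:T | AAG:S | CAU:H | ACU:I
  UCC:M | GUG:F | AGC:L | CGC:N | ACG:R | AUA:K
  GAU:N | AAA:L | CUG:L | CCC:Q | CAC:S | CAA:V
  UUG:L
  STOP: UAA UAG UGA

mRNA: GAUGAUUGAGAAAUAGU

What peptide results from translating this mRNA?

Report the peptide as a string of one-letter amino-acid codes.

Answer: PPCL

Derivation:
start AUG at pos 1
pos 1: AUG -> P; peptide=P
pos 4: AUU -> P; peptide=PP
pos 7: GAG -> C; peptide=PPC
pos 10: AAA -> L; peptide=PPCL
pos 13: UAG -> STOP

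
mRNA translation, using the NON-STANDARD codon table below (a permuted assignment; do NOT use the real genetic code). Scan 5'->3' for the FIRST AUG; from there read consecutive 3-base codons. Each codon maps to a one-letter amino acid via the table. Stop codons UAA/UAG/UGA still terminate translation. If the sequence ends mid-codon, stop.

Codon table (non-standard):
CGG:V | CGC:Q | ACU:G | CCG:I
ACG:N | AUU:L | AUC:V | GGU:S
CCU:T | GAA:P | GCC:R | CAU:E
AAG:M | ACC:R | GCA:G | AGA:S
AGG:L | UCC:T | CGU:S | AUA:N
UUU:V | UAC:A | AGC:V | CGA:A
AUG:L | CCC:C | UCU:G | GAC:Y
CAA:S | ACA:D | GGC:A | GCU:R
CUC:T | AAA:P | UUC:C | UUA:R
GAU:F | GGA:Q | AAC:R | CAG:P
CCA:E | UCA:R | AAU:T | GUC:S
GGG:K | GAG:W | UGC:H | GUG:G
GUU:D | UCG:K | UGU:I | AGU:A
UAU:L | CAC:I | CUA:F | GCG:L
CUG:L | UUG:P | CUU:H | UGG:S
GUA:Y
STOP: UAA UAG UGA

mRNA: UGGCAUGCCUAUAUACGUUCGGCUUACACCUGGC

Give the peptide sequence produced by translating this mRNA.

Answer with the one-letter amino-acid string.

Answer: LTNADVHDTA

Derivation:
start AUG at pos 4
pos 4: AUG -> L; peptide=L
pos 7: CCU -> T; peptide=LT
pos 10: AUA -> N; peptide=LTN
pos 13: UAC -> A; peptide=LTNA
pos 16: GUU -> D; peptide=LTNAD
pos 19: CGG -> V; peptide=LTNADV
pos 22: CUU -> H; peptide=LTNADVH
pos 25: ACA -> D; peptide=LTNADVHD
pos 28: CCU -> T; peptide=LTNADVHDT
pos 31: GGC -> A; peptide=LTNADVHDTA
pos 34: only 0 nt remain (<3), stop (end of mRNA)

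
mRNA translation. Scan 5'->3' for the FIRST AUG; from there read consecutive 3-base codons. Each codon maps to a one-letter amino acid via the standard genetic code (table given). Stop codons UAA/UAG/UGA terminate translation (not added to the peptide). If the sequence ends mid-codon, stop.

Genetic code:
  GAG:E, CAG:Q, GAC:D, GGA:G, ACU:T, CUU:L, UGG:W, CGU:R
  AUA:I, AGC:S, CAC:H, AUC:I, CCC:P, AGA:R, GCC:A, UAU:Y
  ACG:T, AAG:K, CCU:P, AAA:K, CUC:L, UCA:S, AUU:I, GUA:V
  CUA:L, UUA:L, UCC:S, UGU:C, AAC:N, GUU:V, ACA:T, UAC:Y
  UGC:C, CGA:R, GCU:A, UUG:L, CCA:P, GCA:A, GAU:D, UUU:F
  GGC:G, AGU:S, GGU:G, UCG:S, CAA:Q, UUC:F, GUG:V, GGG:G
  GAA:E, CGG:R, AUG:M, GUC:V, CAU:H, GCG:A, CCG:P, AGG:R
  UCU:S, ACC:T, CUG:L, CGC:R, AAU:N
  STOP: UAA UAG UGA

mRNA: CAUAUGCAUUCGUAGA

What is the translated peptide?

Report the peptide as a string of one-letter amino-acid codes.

Answer: MHS

Derivation:
start AUG at pos 3
pos 3: AUG -> M; peptide=M
pos 6: CAU -> H; peptide=MH
pos 9: UCG -> S; peptide=MHS
pos 12: UAG -> STOP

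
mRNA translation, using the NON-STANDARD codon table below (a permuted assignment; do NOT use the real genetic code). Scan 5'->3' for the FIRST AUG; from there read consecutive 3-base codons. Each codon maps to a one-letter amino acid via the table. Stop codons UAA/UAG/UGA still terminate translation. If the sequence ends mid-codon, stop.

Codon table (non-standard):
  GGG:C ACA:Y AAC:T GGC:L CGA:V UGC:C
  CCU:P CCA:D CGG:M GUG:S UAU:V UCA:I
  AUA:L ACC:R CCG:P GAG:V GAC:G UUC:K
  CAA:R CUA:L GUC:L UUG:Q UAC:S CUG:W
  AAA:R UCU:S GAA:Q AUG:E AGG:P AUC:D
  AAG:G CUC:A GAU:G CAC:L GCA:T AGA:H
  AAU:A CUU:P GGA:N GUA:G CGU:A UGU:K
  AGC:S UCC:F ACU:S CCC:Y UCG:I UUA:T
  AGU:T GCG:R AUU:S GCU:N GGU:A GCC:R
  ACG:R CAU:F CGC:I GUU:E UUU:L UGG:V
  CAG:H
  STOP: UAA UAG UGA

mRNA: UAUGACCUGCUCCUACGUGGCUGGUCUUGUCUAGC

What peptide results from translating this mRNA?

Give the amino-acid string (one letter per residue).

Answer: ERCFSSNAPL

Derivation:
start AUG at pos 1
pos 1: AUG -> E; peptide=E
pos 4: ACC -> R; peptide=ER
pos 7: UGC -> C; peptide=ERC
pos 10: UCC -> F; peptide=ERCF
pos 13: UAC -> S; peptide=ERCFS
pos 16: GUG -> S; peptide=ERCFSS
pos 19: GCU -> N; peptide=ERCFSSN
pos 22: GGU -> A; peptide=ERCFSSNA
pos 25: CUU -> P; peptide=ERCFSSNAP
pos 28: GUC -> L; peptide=ERCFSSNAPL
pos 31: UAG -> STOP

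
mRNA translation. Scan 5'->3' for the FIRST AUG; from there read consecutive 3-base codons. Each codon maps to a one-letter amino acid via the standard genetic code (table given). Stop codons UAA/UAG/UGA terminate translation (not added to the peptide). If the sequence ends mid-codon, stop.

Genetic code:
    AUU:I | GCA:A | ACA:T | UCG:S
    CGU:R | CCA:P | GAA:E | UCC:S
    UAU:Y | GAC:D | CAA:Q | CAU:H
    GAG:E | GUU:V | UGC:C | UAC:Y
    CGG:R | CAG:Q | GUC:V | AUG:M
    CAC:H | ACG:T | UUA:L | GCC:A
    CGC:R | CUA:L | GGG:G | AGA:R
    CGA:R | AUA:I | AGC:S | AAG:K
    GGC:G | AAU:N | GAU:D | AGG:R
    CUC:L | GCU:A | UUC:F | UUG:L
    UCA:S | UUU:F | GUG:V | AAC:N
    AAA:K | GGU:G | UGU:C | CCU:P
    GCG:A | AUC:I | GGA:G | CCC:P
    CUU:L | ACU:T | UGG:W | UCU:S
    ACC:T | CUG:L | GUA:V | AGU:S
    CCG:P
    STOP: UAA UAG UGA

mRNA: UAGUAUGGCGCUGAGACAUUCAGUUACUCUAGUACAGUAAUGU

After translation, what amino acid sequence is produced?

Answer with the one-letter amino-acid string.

Answer: MALRHSVTLVQ

Derivation:
start AUG at pos 4
pos 4: AUG -> M; peptide=M
pos 7: GCG -> A; peptide=MA
pos 10: CUG -> L; peptide=MAL
pos 13: AGA -> R; peptide=MALR
pos 16: CAU -> H; peptide=MALRH
pos 19: UCA -> S; peptide=MALRHS
pos 22: GUU -> V; peptide=MALRHSV
pos 25: ACU -> T; peptide=MALRHSVT
pos 28: CUA -> L; peptide=MALRHSVTL
pos 31: GUA -> V; peptide=MALRHSVTLV
pos 34: CAG -> Q; peptide=MALRHSVTLVQ
pos 37: UAA -> STOP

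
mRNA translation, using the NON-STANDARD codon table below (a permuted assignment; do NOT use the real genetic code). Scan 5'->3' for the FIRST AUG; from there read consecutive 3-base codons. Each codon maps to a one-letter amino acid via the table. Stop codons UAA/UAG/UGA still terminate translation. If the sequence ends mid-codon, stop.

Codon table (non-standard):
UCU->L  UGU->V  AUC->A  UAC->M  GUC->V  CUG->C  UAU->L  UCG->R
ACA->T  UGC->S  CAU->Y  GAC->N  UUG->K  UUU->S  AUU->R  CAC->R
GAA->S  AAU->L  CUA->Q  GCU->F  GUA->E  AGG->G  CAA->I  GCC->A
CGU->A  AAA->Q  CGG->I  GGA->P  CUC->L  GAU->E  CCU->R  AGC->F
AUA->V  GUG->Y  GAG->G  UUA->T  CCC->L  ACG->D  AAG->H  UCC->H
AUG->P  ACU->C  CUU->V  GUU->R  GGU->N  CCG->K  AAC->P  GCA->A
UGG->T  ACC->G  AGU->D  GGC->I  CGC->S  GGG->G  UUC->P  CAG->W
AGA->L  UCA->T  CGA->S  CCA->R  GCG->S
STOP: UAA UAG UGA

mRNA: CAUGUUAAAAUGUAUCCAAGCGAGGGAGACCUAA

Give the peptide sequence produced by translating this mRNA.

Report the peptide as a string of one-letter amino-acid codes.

start AUG at pos 1
pos 1: AUG -> P; peptide=P
pos 4: UUA -> T; peptide=PT
pos 7: AAA -> Q; peptide=PTQ
pos 10: UGU -> V; peptide=PTQV
pos 13: AUC -> A; peptide=PTQVA
pos 16: CAA -> I; peptide=PTQVAI
pos 19: GCG -> S; peptide=PTQVAIS
pos 22: AGG -> G; peptide=PTQVAISG
pos 25: GAG -> G; peptide=PTQVAISGG
pos 28: ACC -> G; peptide=PTQVAISGGG
pos 31: UAA -> STOP

Answer: PTQVAISGGG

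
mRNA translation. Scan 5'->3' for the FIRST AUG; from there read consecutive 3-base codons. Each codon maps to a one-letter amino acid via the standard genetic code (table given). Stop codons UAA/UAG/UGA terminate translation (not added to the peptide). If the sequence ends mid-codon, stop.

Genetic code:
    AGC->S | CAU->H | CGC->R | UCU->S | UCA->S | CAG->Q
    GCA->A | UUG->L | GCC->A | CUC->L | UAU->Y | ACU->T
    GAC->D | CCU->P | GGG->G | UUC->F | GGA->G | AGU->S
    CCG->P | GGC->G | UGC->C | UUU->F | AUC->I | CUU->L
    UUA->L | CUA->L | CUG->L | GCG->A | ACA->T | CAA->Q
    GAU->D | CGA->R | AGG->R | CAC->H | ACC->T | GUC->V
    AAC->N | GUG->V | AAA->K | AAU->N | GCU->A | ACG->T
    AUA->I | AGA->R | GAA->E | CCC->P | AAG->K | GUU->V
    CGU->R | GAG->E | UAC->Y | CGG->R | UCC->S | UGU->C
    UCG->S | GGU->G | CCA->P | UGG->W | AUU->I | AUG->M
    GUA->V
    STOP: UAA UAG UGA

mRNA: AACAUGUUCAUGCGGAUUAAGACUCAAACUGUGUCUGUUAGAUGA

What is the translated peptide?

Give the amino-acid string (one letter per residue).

start AUG at pos 3
pos 3: AUG -> M; peptide=M
pos 6: UUC -> F; peptide=MF
pos 9: AUG -> M; peptide=MFM
pos 12: CGG -> R; peptide=MFMR
pos 15: AUU -> I; peptide=MFMRI
pos 18: AAG -> K; peptide=MFMRIK
pos 21: ACU -> T; peptide=MFMRIKT
pos 24: CAA -> Q; peptide=MFMRIKTQ
pos 27: ACU -> T; peptide=MFMRIKTQT
pos 30: GUG -> V; peptide=MFMRIKTQTV
pos 33: UCU -> S; peptide=MFMRIKTQTVS
pos 36: GUU -> V; peptide=MFMRIKTQTVSV
pos 39: AGA -> R; peptide=MFMRIKTQTVSVR
pos 42: UGA -> STOP

Answer: MFMRIKTQTVSVR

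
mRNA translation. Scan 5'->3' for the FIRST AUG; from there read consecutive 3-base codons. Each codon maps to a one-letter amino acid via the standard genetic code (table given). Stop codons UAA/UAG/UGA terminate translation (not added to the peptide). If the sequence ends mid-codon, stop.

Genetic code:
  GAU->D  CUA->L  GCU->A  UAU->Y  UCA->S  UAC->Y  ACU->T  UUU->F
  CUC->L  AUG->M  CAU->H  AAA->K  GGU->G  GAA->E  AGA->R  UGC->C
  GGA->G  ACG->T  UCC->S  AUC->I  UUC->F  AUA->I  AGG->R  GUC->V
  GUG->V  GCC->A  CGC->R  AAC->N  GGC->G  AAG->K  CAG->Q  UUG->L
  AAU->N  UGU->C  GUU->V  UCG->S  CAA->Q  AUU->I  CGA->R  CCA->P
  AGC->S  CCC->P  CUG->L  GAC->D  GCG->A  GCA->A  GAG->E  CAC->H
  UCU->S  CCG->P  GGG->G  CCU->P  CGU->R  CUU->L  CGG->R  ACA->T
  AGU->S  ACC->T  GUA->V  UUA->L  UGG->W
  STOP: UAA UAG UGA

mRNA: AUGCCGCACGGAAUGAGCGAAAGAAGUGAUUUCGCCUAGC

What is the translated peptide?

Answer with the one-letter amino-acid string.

Answer: MPHGMSERSDFA

Derivation:
start AUG at pos 0
pos 0: AUG -> M; peptide=M
pos 3: CCG -> P; peptide=MP
pos 6: CAC -> H; peptide=MPH
pos 9: GGA -> G; peptide=MPHG
pos 12: AUG -> M; peptide=MPHGM
pos 15: AGC -> S; peptide=MPHGMS
pos 18: GAA -> E; peptide=MPHGMSE
pos 21: AGA -> R; peptide=MPHGMSER
pos 24: AGU -> S; peptide=MPHGMSERS
pos 27: GAU -> D; peptide=MPHGMSERSD
pos 30: UUC -> F; peptide=MPHGMSERSDF
pos 33: GCC -> A; peptide=MPHGMSERSDFA
pos 36: UAG -> STOP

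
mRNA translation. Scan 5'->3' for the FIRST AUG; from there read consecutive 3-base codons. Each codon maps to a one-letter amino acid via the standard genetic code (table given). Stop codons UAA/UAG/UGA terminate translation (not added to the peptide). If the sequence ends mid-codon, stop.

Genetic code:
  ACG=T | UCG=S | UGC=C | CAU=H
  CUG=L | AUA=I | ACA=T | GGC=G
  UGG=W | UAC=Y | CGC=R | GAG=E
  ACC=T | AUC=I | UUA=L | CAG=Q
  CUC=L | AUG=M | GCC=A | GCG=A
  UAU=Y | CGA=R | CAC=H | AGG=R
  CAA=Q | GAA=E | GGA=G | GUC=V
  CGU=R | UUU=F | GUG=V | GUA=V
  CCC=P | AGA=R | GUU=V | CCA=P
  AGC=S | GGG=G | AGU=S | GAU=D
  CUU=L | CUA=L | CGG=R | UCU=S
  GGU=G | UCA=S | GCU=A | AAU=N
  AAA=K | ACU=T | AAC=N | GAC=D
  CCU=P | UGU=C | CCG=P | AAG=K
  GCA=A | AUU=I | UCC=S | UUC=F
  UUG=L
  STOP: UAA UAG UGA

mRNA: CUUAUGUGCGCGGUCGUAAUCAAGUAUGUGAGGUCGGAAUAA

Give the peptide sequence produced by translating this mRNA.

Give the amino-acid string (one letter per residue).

start AUG at pos 3
pos 3: AUG -> M; peptide=M
pos 6: UGC -> C; peptide=MC
pos 9: GCG -> A; peptide=MCA
pos 12: GUC -> V; peptide=MCAV
pos 15: GUA -> V; peptide=MCAVV
pos 18: AUC -> I; peptide=MCAVVI
pos 21: AAG -> K; peptide=MCAVVIK
pos 24: UAU -> Y; peptide=MCAVVIKY
pos 27: GUG -> V; peptide=MCAVVIKYV
pos 30: AGG -> R; peptide=MCAVVIKYVR
pos 33: UCG -> S; peptide=MCAVVIKYVRS
pos 36: GAA -> E; peptide=MCAVVIKYVRSE
pos 39: UAA -> STOP

Answer: MCAVVIKYVRSE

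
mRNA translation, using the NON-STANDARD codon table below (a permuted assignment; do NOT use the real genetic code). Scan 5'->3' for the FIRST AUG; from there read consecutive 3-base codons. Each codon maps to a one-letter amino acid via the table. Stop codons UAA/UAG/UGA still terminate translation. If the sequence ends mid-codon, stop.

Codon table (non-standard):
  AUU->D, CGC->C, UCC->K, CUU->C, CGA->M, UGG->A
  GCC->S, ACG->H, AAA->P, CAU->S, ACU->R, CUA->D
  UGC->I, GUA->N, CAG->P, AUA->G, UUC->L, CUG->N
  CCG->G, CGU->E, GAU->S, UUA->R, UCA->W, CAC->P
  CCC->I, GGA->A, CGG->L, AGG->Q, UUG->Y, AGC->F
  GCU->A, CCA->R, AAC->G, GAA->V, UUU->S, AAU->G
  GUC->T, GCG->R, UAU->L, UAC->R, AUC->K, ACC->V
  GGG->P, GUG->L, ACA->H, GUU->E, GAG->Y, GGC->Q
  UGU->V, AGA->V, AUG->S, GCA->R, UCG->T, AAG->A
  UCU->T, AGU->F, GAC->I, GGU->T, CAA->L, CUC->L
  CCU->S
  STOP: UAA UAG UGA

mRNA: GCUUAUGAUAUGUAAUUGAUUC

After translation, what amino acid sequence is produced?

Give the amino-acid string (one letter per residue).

Answer: SGVG

Derivation:
start AUG at pos 4
pos 4: AUG -> S; peptide=S
pos 7: AUA -> G; peptide=SG
pos 10: UGU -> V; peptide=SGV
pos 13: AAU -> G; peptide=SGVG
pos 16: UGA -> STOP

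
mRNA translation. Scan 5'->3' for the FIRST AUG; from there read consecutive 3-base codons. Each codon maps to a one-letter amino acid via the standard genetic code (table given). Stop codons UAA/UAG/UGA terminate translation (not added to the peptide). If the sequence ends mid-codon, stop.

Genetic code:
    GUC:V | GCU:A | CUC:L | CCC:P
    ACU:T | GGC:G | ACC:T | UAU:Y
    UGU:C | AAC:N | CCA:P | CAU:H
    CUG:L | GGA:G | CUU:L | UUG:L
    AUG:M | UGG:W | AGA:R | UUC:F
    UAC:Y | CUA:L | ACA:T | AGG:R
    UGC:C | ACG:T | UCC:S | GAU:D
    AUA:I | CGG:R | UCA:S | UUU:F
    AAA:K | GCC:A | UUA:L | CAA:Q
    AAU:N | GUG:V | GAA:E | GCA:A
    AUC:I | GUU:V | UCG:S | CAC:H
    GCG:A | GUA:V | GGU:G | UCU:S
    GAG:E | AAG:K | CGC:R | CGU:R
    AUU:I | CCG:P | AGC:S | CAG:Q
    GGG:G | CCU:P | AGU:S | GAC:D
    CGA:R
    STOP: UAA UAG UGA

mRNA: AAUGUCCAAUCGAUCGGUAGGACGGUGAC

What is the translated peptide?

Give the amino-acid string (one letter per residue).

start AUG at pos 1
pos 1: AUG -> M; peptide=M
pos 4: UCC -> S; peptide=MS
pos 7: AAU -> N; peptide=MSN
pos 10: CGA -> R; peptide=MSNR
pos 13: UCG -> S; peptide=MSNRS
pos 16: GUA -> V; peptide=MSNRSV
pos 19: GGA -> G; peptide=MSNRSVG
pos 22: CGG -> R; peptide=MSNRSVGR
pos 25: UGA -> STOP

Answer: MSNRSVGR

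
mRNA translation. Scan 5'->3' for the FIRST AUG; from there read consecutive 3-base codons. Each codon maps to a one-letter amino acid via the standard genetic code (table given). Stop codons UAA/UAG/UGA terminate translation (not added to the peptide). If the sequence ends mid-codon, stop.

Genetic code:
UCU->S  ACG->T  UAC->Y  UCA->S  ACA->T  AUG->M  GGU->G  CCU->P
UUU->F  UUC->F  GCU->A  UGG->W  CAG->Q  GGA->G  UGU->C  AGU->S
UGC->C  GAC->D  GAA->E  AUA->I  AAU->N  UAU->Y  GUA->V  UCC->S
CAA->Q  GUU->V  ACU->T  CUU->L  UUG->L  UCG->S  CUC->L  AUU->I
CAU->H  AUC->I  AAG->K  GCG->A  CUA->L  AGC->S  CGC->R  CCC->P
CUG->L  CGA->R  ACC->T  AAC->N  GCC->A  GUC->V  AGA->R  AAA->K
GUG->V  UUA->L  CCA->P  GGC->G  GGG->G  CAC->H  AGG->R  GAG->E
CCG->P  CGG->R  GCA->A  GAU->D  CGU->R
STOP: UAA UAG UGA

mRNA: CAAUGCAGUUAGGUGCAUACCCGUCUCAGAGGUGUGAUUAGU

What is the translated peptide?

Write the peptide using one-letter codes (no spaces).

start AUG at pos 2
pos 2: AUG -> M; peptide=M
pos 5: CAG -> Q; peptide=MQ
pos 8: UUA -> L; peptide=MQL
pos 11: GGU -> G; peptide=MQLG
pos 14: GCA -> A; peptide=MQLGA
pos 17: UAC -> Y; peptide=MQLGAY
pos 20: CCG -> P; peptide=MQLGAYP
pos 23: UCU -> S; peptide=MQLGAYPS
pos 26: CAG -> Q; peptide=MQLGAYPSQ
pos 29: AGG -> R; peptide=MQLGAYPSQR
pos 32: UGU -> C; peptide=MQLGAYPSQRC
pos 35: GAU -> D; peptide=MQLGAYPSQRCD
pos 38: UAG -> STOP

Answer: MQLGAYPSQRCD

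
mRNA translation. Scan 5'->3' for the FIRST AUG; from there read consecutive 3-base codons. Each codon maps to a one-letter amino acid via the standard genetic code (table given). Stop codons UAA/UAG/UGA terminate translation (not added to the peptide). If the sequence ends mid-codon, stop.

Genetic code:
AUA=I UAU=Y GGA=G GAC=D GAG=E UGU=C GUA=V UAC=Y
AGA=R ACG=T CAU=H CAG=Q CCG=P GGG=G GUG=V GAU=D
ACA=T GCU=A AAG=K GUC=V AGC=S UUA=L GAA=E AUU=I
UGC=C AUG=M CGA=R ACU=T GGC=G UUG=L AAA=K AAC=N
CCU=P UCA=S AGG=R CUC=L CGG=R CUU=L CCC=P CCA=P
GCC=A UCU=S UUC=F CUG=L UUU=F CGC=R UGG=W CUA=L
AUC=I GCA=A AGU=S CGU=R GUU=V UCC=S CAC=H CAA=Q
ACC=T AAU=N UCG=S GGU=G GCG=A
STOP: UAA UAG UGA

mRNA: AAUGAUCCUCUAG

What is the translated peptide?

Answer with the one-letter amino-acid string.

start AUG at pos 1
pos 1: AUG -> M; peptide=M
pos 4: AUC -> I; peptide=MI
pos 7: CUC -> L; peptide=MIL
pos 10: UAG -> STOP

Answer: MIL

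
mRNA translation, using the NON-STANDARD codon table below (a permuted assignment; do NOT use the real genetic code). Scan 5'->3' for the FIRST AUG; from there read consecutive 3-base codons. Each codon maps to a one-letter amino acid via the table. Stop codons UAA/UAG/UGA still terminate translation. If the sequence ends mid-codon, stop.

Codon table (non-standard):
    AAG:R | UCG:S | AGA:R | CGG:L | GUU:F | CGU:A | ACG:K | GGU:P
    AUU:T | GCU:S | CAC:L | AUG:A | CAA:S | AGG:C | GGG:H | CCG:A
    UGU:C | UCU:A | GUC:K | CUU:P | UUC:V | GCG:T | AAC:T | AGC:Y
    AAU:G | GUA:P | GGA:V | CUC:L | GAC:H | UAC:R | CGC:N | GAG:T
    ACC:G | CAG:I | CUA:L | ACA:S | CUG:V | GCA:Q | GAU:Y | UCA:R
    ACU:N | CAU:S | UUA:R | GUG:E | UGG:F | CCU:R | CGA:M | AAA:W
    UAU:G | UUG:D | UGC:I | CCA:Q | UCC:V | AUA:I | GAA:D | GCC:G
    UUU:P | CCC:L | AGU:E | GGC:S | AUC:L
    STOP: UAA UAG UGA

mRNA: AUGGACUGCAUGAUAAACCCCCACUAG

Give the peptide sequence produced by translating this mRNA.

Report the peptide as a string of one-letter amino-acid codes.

Answer: AHIAITLL

Derivation:
start AUG at pos 0
pos 0: AUG -> A; peptide=A
pos 3: GAC -> H; peptide=AH
pos 6: UGC -> I; peptide=AHI
pos 9: AUG -> A; peptide=AHIA
pos 12: AUA -> I; peptide=AHIAI
pos 15: AAC -> T; peptide=AHIAIT
pos 18: CCC -> L; peptide=AHIAITL
pos 21: CAC -> L; peptide=AHIAITLL
pos 24: UAG -> STOP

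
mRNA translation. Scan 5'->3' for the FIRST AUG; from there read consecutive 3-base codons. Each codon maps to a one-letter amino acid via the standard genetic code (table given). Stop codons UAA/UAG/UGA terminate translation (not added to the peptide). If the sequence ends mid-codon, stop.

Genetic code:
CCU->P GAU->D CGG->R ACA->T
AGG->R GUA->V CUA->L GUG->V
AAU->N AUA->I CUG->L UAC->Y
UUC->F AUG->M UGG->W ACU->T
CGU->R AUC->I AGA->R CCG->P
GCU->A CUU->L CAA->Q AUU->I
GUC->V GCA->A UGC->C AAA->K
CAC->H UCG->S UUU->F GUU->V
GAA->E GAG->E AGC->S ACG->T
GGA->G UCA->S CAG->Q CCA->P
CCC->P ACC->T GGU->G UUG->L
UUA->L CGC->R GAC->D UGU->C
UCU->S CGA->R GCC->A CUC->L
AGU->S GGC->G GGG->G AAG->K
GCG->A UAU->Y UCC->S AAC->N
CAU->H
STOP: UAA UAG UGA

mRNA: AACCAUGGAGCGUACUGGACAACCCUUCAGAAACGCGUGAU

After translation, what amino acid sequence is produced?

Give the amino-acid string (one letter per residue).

start AUG at pos 4
pos 4: AUG -> M; peptide=M
pos 7: GAG -> E; peptide=ME
pos 10: CGU -> R; peptide=MER
pos 13: ACU -> T; peptide=MERT
pos 16: GGA -> G; peptide=MERTG
pos 19: CAA -> Q; peptide=MERTGQ
pos 22: CCC -> P; peptide=MERTGQP
pos 25: UUC -> F; peptide=MERTGQPF
pos 28: AGA -> R; peptide=MERTGQPFR
pos 31: AAC -> N; peptide=MERTGQPFRN
pos 34: GCG -> A; peptide=MERTGQPFRNA
pos 37: UGA -> STOP

Answer: MERTGQPFRNA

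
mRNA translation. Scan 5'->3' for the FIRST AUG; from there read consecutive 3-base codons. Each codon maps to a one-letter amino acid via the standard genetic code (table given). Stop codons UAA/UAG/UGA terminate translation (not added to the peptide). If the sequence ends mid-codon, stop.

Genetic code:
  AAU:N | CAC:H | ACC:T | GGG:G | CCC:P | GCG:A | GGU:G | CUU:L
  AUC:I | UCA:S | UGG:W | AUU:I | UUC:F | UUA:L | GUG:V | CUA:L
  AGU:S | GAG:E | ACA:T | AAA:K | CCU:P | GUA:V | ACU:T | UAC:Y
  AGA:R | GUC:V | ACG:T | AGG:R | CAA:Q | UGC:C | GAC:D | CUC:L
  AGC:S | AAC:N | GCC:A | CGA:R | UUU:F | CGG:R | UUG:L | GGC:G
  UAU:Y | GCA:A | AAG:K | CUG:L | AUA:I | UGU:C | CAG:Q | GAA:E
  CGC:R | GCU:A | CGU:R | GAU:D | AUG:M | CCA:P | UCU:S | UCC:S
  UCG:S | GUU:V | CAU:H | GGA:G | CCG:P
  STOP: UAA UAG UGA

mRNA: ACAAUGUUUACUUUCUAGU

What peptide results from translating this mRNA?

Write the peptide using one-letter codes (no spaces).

start AUG at pos 3
pos 3: AUG -> M; peptide=M
pos 6: UUU -> F; peptide=MF
pos 9: ACU -> T; peptide=MFT
pos 12: UUC -> F; peptide=MFTF
pos 15: UAG -> STOP

Answer: MFTF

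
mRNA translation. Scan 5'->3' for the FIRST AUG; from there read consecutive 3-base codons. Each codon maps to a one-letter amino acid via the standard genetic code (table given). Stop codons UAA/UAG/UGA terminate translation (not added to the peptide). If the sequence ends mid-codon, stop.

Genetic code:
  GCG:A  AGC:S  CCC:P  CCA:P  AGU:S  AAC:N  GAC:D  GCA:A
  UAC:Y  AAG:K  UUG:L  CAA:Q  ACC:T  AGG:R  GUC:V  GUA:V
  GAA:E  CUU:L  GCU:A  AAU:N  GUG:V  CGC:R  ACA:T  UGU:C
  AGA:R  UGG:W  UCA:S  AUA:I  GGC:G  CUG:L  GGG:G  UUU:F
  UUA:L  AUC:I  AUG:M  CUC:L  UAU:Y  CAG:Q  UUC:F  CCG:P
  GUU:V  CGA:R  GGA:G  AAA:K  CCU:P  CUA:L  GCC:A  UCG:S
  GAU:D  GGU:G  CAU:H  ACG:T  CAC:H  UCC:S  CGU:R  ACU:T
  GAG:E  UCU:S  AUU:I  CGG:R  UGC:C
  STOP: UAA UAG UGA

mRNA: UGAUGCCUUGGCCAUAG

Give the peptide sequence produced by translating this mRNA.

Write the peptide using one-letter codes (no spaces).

start AUG at pos 2
pos 2: AUG -> M; peptide=M
pos 5: CCU -> P; peptide=MP
pos 8: UGG -> W; peptide=MPW
pos 11: CCA -> P; peptide=MPWP
pos 14: UAG -> STOP

Answer: MPWP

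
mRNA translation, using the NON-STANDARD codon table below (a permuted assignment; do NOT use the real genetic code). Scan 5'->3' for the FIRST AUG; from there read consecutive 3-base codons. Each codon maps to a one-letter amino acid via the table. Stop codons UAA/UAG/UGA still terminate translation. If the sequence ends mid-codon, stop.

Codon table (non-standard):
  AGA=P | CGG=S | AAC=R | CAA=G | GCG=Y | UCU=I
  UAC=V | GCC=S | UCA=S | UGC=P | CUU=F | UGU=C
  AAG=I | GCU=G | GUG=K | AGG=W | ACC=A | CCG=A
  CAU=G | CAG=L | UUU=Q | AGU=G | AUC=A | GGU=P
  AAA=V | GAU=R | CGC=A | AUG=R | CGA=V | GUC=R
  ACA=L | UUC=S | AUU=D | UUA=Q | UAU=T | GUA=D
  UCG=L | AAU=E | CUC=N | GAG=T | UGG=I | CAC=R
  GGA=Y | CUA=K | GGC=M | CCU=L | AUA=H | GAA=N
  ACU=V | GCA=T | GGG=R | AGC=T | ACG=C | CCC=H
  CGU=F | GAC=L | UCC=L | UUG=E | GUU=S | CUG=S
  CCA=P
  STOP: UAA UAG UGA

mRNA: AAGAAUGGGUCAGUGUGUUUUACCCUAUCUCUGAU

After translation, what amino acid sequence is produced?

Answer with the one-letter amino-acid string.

start AUG at pos 4
pos 4: AUG -> R; peptide=R
pos 7: GGU -> P; peptide=RP
pos 10: CAG -> L; peptide=RPL
pos 13: UGU -> C; peptide=RPLC
pos 16: GUU -> S; peptide=RPLCS
pos 19: UUA -> Q; peptide=RPLCSQ
pos 22: CCC -> H; peptide=RPLCSQH
pos 25: UAU -> T; peptide=RPLCSQHT
pos 28: CUC -> N; peptide=RPLCSQHTN
pos 31: UGA -> STOP

Answer: RPLCSQHTN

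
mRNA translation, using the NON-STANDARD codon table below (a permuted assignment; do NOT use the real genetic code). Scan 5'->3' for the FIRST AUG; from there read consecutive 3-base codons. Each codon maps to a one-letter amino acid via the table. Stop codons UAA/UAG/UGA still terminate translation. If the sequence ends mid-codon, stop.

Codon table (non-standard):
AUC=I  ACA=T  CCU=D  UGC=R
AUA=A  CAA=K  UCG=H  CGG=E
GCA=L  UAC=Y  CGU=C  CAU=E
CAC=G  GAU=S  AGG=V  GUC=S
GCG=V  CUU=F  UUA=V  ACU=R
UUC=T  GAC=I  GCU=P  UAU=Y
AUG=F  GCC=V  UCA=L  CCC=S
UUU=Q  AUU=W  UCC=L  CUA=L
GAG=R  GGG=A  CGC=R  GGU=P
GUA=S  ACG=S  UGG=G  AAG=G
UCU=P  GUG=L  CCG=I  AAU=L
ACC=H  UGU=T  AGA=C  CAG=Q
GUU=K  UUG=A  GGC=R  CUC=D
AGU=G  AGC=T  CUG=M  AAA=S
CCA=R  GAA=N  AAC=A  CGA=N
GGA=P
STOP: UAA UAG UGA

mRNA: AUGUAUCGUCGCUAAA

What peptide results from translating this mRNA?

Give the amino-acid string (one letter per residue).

Answer: FYCR

Derivation:
start AUG at pos 0
pos 0: AUG -> F; peptide=F
pos 3: UAU -> Y; peptide=FY
pos 6: CGU -> C; peptide=FYC
pos 9: CGC -> R; peptide=FYCR
pos 12: UAA -> STOP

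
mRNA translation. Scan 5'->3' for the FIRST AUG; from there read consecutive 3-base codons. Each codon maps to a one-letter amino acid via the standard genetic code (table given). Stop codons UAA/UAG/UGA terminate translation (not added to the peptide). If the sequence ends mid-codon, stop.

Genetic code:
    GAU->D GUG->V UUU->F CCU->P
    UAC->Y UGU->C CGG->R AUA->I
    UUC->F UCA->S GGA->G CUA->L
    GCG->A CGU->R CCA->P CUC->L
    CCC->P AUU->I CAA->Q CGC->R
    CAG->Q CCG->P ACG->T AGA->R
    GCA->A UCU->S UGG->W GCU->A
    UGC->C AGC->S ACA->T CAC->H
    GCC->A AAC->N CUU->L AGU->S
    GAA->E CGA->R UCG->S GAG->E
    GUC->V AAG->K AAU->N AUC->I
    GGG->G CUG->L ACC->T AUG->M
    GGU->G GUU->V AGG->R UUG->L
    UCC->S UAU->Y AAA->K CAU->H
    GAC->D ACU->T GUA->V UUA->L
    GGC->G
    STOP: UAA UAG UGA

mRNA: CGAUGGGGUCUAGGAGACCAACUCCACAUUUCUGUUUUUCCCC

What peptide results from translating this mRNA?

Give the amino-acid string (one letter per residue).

start AUG at pos 2
pos 2: AUG -> M; peptide=M
pos 5: GGG -> G; peptide=MG
pos 8: UCU -> S; peptide=MGS
pos 11: AGG -> R; peptide=MGSR
pos 14: AGA -> R; peptide=MGSRR
pos 17: CCA -> P; peptide=MGSRRP
pos 20: ACU -> T; peptide=MGSRRPT
pos 23: CCA -> P; peptide=MGSRRPTP
pos 26: CAU -> H; peptide=MGSRRPTPH
pos 29: UUC -> F; peptide=MGSRRPTPHF
pos 32: UGU -> C; peptide=MGSRRPTPHFC
pos 35: UUU -> F; peptide=MGSRRPTPHFCF
pos 38: UCC -> S; peptide=MGSRRPTPHFCFS
pos 41: only 2 nt remain (<3), stop (end of mRNA)

Answer: MGSRRPTPHFCFS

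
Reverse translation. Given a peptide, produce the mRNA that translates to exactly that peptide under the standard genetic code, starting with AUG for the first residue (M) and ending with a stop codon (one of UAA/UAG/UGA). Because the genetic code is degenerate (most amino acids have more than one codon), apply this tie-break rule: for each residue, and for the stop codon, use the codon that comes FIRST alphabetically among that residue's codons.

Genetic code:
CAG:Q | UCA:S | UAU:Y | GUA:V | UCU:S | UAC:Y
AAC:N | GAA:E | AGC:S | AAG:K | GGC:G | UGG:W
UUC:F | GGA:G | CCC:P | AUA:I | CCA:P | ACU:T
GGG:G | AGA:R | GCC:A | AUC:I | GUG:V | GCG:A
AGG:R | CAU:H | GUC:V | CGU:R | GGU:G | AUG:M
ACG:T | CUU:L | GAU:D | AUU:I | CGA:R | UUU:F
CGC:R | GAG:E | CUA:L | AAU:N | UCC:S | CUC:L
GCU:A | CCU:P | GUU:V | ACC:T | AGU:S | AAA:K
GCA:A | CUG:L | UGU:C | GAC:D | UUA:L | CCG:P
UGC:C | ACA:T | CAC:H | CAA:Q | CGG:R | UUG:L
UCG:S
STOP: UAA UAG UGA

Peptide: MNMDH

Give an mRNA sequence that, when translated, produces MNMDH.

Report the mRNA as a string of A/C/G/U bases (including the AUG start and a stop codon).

residue 1: M -> AUG (start codon)
residue 2: N codons sorted = AAC,AAU -> pick first = AAC
residue 3: M -> AUG (only codon)
residue 4: D codons sorted = GAC,GAU -> pick first = GAC
residue 5: H codons sorted = CAC,CAU -> pick first = CAC
terminator: stop codons sorted = UAA,UAG,UGA -> pick first = UAA

Answer: mRNA: AUGAACAUGGACCACUAA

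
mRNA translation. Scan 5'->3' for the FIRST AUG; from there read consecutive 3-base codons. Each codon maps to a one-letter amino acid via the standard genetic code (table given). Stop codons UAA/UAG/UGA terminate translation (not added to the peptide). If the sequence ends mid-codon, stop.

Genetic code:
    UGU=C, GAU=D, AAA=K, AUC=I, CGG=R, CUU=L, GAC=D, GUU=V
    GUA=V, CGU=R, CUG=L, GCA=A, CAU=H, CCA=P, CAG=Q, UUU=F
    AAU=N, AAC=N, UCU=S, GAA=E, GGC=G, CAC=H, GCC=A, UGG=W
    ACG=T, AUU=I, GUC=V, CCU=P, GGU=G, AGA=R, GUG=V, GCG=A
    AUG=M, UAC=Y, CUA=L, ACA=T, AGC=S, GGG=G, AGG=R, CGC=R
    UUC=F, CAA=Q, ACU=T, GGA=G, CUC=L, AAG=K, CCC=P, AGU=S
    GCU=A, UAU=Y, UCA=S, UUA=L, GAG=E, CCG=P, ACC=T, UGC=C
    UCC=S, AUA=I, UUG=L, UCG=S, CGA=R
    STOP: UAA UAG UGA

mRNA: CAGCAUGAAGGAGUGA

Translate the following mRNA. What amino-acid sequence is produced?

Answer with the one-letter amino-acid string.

start AUG at pos 4
pos 4: AUG -> M; peptide=M
pos 7: AAG -> K; peptide=MK
pos 10: GAG -> E; peptide=MKE
pos 13: UGA -> STOP

Answer: MKE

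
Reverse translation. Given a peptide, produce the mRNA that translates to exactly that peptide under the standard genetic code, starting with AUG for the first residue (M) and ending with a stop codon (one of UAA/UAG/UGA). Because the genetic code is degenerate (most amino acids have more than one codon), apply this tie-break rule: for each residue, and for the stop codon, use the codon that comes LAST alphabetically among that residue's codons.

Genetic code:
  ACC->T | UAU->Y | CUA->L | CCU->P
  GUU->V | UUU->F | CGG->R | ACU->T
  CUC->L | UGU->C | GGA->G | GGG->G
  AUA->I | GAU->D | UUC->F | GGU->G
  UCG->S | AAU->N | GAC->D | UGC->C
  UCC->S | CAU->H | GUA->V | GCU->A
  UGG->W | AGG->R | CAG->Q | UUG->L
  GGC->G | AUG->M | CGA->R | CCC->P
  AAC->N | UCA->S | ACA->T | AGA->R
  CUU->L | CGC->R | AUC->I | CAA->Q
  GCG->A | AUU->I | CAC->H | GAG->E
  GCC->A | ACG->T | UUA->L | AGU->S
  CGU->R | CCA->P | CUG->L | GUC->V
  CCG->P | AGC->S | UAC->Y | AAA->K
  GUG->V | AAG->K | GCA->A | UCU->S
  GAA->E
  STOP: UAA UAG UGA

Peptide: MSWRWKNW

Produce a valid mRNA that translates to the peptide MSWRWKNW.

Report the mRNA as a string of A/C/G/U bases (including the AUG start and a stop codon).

Answer: mRNA: AUGUCUUGGCGUUGGAAGAAUUGGUGA

Derivation:
residue 1: M -> AUG (start codon)
residue 2: S codons sorted = AGC,AGU,UCA,UCC,UCG,UCU -> pick last = UCU
residue 3: W -> UGG (only codon)
residue 4: R codons sorted = AGA,AGG,CGA,CGC,CGG,CGU -> pick last = CGU
residue 5: W -> UGG (only codon)
residue 6: K codons sorted = AAA,AAG -> pick last = AAG
residue 7: N codons sorted = AAC,AAU -> pick last = AAU
residue 8: W -> UGG (only codon)
terminator: stop codons sorted = UAA,UAG,UGA -> pick last = UGA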